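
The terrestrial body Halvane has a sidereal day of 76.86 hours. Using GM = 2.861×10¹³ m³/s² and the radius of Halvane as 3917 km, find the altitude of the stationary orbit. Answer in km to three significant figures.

T = 76.86 hours = 2.767×10⁵ s.
A synchronous orbit has period T, so by Kepler's third law a = (μT²/4π²)^(1/3).
μT²/4π² = 2.861×10¹³ × (2.767×10⁵)² / 39.48 = 5.548×10²² m³.
a = 3.814×10⁷ m = 38141 km.
Altitude h = a − R = 38141 − 3917 = 34224 km.

h_sync ≈ 34200 km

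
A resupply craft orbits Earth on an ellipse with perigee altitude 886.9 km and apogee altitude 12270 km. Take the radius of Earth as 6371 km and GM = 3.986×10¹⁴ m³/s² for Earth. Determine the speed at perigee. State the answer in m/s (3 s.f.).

v ≈ 8890 m/s

r_p = 6371 + 886.9 = 7257.9 km = 7.2579×10⁶ m.
r_a = 6371 + 12270 = 18641 km = 1.8641×10⁷ m.
Semi-major axis a = (r_p + r_a)/2 = 12949 km = 1.295×10⁷ m.
Vis-viva: v² = μ(2/r − 1/a) = 3.986×10¹⁴ × (2.756×10⁻⁷ − 7.722×10⁻⁸) = 7.906×10⁷ m²/s².
v = 8891 m/s.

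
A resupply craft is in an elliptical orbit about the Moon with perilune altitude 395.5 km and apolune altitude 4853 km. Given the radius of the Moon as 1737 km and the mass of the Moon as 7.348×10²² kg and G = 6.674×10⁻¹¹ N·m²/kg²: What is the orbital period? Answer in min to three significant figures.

T ≈ 431 min

μ = GM = 6.674×10⁻¹¹ × 7.348×10²² = 4.904×10¹² m³/s².
r_p = 1737 + 395.5 = 2132.5 km = 2.1325×10⁶ m.
r_a = 1737 + 4853 = 6590.0 km = 6.5900×10⁶ m.
Semi-major axis a = (r_p + r_a)/2 = (2132.5 + 6590.0)/2 = 4361.2 km = 4.361×10⁶ m.
By Kepler's third law T = 2π√(a³/μ) = 2π × 4.113×10³ = 2.584×10⁴ s.
= 430.7 min.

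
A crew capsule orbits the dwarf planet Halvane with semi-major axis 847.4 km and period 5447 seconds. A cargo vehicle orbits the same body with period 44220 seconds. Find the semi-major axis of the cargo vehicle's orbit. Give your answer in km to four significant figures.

Kepler's third law: a³ ∝ T², so a₂ = a₁ (T₂/T₁)^(2/3).
T₂/T₁ = 8.118, (T₂/T₁)^(2/3) = 4.039.
a₂ = 847.4 × 4.039 = 3423 km.

a₂ ≈ 3423 km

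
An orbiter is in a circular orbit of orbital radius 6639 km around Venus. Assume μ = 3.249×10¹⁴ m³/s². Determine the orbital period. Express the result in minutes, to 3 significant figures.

r = 6639 km = 6.639×10⁶ m.
Kepler's third law: T = 2π√(r³/μ) = 2π√((6.639×10⁶)³ / 3.249×10¹⁴).
r³/μ = 9.007×10⁵ s², so T = 2π × 9.490×10² = 5.963×10³ s.
Converting: 5.963×10³ s ÷ 60.00 = 99.38 minutes.

T ≈ 99.4 minutes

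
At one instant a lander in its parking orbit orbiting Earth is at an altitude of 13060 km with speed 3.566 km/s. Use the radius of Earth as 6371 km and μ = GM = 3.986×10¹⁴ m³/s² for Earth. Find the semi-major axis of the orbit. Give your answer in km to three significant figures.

a ≈ 14100 km

r = 6371 + 13060 = 19431 km = 1.943×10⁷ m.
Specific orbital energy ε = v²/2 − μ/r = (3566)²/2 − 3.986×10¹⁴/1.943×10⁷ = -1.416×10⁷ J/kg.
Since ε = −μ/(2a), a = −μ/(2ε) = 1.408×10⁷ m = 14079 km.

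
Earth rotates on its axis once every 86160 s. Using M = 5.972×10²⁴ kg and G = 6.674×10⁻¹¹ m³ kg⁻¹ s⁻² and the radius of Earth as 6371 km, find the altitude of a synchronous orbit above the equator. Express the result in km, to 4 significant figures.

h_sync ≈ 35790 km

μ = GM = 6.674×10⁻¹¹ × 5.972×10²⁴ = 3.986×10¹⁴ m³/s².
A synchronous orbit has period T, so by Kepler's third law a = (μT²/4π²)^(1/3).
μT²/4π² = 3.986×10¹⁴ × (8.616×10⁴)² / 39.48 = 7.495×10²² m³.
a = 4.216×10⁷ m = 42162 km.
Altitude h = a − R = 42162 − 6371 = 35791 km.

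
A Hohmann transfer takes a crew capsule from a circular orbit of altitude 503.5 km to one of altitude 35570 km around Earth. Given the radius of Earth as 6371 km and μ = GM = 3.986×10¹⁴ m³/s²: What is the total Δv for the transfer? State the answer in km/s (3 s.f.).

r₁ = 6371 + 503.5 = 6874.5 km = 6.8745×10⁶ m.
r₂ = 6371 + 35570 = 41941 km = 4.1941×10⁷ m.
Transfer ellipse a_t = (r₁ + r₂)/2 = 2.441×10⁷ m.
At r₁: circular v_c1 = √(μ/r₁) = 7615 m/s; transfer-perigee v_p = √[μ(2/r₁ − 1/a_t)] = 9982 m/s.
Δv₁ = v_p − v_c1 = 2367 m/s.
At r₂: circular v_c2 = √(μ/r₂) = 3083 m/s; transfer-apogee v_a = √[μ(2/r₂ − 1/a_t)] = 1636 m/s.
Δv₂ = v_c2 − v_a = 1447 m/s.
Total Δv = Δv₁ + Δv₂ = 3814 m/s = 3.814 km/s.

Δv_total ≈ 3.81 km/s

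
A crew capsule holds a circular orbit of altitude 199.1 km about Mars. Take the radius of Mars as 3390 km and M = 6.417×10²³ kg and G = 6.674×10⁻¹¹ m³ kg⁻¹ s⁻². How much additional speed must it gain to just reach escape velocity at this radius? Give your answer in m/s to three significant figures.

μ = GM = 6.674×10⁻¹¹ × 6.417×10²³ = 4.283×10¹³ m³/s².
r = 3390 + 199.1 = 3589.1 km = 3.5891×10⁶ m.
Circular speed v_c = √(μ/r) = 3454 m/s.
Escape speed v_esc = √(2μ/r) = √2 × v_c = 4885 m/s.
Δv = v_esc − v_c = 1431 m/s.

Δv ≈ 1430 m/s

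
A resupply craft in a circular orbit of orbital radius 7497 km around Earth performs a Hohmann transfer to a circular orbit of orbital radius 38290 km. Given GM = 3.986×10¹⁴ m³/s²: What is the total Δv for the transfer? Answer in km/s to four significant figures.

Δv_total ≈ 3.518 km/s

r₁ = 7497 km = 7.497×10⁶ m.
r₂ = 38290 km = 3.829×10⁷ m.
Transfer ellipse a_t = (r₁ + r₂)/2 = 2.289×10⁷ m.
At r₁: circular v_c1 = √(μ/r₁) = 7292 m/s; transfer-perigee v_p = √[μ(2/r₁ − 1/a_t)] = 9430 m/s.
Δv₁ = v_p − v_c1 = 2138 m/s.
At r₂: circular v_c2 = √(μ/r₂) = 3226 m/s; transfer-apogee v_a = √[μ(2/r₂ − 1/a_t)] = 1846 m/s.
Δv₂ = v_c2 − v_a = 1380 m/s.
Total Δv = Δv₁ + Δv₂ = 3518 m/s = 3.518 km/s.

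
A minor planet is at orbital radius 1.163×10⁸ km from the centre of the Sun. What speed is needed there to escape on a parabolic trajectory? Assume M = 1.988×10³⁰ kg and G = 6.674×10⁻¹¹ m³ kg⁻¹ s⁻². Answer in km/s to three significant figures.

v_esc ≈ 47.8 km/s

μ = GM = 6.674×10⁻¹¹ × 1.988×10³⁰ = 1.327×10²⁰ m³/s².
r = 1.163×10⁸ km = 1.163×10¹¹ m.
Escape speed v_esc = √(2μ/r) = √(2 × 1.327×10²⁰ / 1.163×10¹¹) = √(2.282×10⁹) = 47770 m/s.
= 47.77 km/s.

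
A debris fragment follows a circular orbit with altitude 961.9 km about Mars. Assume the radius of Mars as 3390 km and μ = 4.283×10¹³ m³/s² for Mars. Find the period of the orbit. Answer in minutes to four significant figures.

T ≈ 145.3 minutes

r = 3390 + 961.9 = 4351.9 km = 4.3519×10⁶ m.
Kepler's third law: T = 2π√(r³/μ) = 2π√((4.352×10⁶)³ / 4.283×10¹³).
r³/μ = 1.924×10⁶ s², so T = 2π × 1.387×10³ = 8.716×10³ s.
Converting: 8.716×10³ s ÷ 60.00 = 145.3 minutes.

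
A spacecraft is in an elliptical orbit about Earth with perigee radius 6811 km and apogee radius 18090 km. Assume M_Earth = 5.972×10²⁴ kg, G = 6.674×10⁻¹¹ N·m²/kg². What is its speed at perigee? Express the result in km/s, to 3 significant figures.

v ≈ 9.22 km/s

μ = GM = 6.674×10⁻¹¹ × 5.972×10²⁴ = 3.986×10¹⁴ m³/s².
Semi-major axis a = (r_p + r_a)/2 = 12450 km = 1.245×10⁷ m.
Vis-viva: v² = μ(2/r − 1/a) = 3.986×10¹⁴ × (2.936×10⁻⁷ − 8.032×10⁻⁸) = 8.503×10⁷ m²/s².
v = 9221 m/s = 9.221 km/s.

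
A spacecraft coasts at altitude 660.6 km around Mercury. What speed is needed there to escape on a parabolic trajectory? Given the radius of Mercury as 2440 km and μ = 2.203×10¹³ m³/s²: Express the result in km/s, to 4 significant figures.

r = 2440 + 660.6 = 3100.6 km = 3.1006×10⁶ m.
Escape speed v_esc = √(2μ/r) = √(2 × 2.203×10¹³ / 3.101×10⁶) = √(1.421×10⁷) = 3770 m/s.
= 3.770 km/s.

v_esc ≈ 3.770 km/s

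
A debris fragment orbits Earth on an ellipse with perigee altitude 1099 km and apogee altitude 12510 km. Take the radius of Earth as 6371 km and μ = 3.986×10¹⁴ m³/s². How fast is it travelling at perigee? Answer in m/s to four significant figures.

v ≈ 8745 m/s

r_p = 6371 + 1099 = 7470.0 km = 7.4700×10⁶ m.
r_a = 6371 + 12510 = 18881 km = 1.8881×10⁷ m.
Semi-major axis a = (r_p + r_a)/2 = 13176 km = 1.318×10⁷ m.
Vis-viva: v² = μ(2/r − 1/a) = 3.986×10¹⁴ × (2.677×10⁻⁷ − 7.590×10⁻⁸) = 7.647×10⁷ m²/s².
v = 8745 m/s.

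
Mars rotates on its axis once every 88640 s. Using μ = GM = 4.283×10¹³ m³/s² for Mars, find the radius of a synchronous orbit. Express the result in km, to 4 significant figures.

r_sync ≈ 20430 km

A synchronous orbit has period T, so by Kepler's third law a = (μT²/4π²)^(1/3).
μT²/4π² = 4.283×10¹³ × (8.864×10⁴)² / 39.48 = 8.524×10²¹ m³.
a = 2.043×10⁷ m = 20428 km.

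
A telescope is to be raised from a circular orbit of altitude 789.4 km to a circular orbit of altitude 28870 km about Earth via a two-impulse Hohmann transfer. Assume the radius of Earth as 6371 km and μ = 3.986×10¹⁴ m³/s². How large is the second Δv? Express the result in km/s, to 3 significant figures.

r₁ = 6371 + 789.4 = 7160.4 km = 7.1604×10⁶ m.
r₂ = 6371 + 28870 = 35241 km = 3.5241×10⁷ m.
Transfer ellipse a_t = (r₁ + r₂)/2 = 2.120×10⁷ m.
At r₁: circular v_c1 = √(μ/r₁) = 7461 m/s; transfer-perigee v_p = √[μ(2/r₁ − 1/a_t)] = 9619 m/s.
At r₂: circular v_c2 = √(μ/r₂) = 3363 m/s; transfer-apogee v_a = √[μ(2/r₂ − 1/a_t)] = 1955 m/s.
Δv₂ = v_c2 − v_a = 1409 m/s.
= 1.409 km/s.

Δv ≈ 1.41 km/s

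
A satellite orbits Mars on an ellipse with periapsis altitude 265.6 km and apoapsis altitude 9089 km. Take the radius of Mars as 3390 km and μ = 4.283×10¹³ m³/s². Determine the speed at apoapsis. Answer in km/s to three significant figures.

r_p = 3390 + 265.6 = 3655.6 km = 3.6556×10⁶ m.
r_a = 3390 + 9089 = 12479 km = 1.2479×10⁷ m.
Semi-major axis a = (r_p + r_a)/2 = 8067.3 km = 8.067×10⁶ m.
Vis-viva: v² = μ(2/r − 1/a) = 4.283×10¹³ × (1.603×10⁻⁷ − 1.240×10⁻⁷) = 1.555×10⁶ m²/s².
v = 1247 m/s = 1.247 km/s.

v ≈ 1.25 km/s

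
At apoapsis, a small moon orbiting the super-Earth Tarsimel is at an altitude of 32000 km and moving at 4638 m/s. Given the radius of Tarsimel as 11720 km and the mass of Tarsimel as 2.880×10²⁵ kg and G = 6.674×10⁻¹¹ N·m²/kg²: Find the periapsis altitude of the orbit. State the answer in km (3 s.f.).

μ = GM = 6.674×10⁻¹¹ × 2.880×10²⁵ = 1.922×10¹⁵ m³/s².
r_a = 11720 + 32000 = 43720 km = 4.372×10⁷ m.
Specific energy ε = v²/2 − μ/r = -3.321×10⁷ J/kg, so a = −μ/(2ε) = 2.894×10⁷ m.
The apsides satisfy r_p + r_a = 2a, so the periapsis radius is 2a − r_a = 1.416×10⁷ m = 14160 km.
Periapsis altitude = 14160 − 11720 = 2439.9 km.

periapsis altitude ≈ 2440 km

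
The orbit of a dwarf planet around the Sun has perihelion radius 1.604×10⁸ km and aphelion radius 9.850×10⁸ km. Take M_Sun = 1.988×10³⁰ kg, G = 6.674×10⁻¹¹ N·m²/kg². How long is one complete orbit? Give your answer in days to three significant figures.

T ≈ 2740 days

μ = GM = 6.674×10⁻¹¹ × 1.988×10³⁰ = 1.327×10²⁰ m³/s².
Semi-major axis a = (r_p + r_a)/2 = (1.6040×10⁸ + 9.8500×10⁸)/2 = 5.7270×10⁸ km = 5.727×10¹¹ m.
By Kepler's third law T = 2π√(a³/μ) = 2π × 3.763×10⁷ = 2.364×10⁸ s.
= 2736 days.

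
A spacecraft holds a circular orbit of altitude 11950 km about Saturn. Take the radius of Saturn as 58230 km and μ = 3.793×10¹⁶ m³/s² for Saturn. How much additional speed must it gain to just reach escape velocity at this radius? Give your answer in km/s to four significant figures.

Δv ≈ 9.630 km/s

r = 58230 + 11950 = 70180 km = 7.0180×10⁷ m.
Circular speed v_c = √(μ/r) = 23250 m/s.
Escape speed v_esc = √(2μ/r) = √2 × v_c = 32880 m/s.
Δv = v_esc − v_c = 9630 m/s = 9.630 km/s.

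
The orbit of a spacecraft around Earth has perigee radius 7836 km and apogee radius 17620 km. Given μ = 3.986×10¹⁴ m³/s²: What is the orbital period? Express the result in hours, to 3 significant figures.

Semi-major axis a = (r_p + r_a)/2 = (7836.0 + 17620)/2 = 12728 km = 1.273×10⁷ m.
By Kepler's third law T = 2π√(a³/μ) = 2π × 2.274×10³ = 1.429×10⁴ s.
= 3.970 hours.

T ≈ 3.97 hours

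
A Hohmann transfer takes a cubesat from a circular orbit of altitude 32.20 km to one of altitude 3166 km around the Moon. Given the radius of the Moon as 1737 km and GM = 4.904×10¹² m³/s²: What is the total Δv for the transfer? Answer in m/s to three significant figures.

r₁ = 1737 + 32.20 = 1769.2 km = 1.7692×10⁶ m.
r₂ = 1737 + 3166 = 4903.0 km = 4.9030×10⁶ m.
Transfer ellipse a_t = (r₁ + r₂)/2 = 3.336×10⁶ m.
At r₁: circular v_c1 = √(μ/r₁) = 1665 m/s; transfer-perilune v_p = √[μ(2/r₁ − 1/a_t)] = 2018 m/s.
Δv₁ = v_p − v_c1 = 353.5 m/s.
At r₂: circular v_c2 = √(μ/r₂) = 1000 m/s; transfer-apolune v_a = √[μ(2/r₂ − 1/a_t)] = 728.3 m/s.
Δv₂ = v_c2 − v_a = 271.8 m/s.
Total Δv = Δv₁ + Δv₂ = 625.3 m/s.

Δv_total ≈ 625 m/s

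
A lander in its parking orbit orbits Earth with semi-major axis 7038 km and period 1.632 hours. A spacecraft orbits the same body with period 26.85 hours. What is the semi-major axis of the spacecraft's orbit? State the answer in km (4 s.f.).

a₂ ≈ 45530 km

Kepler's third law: a³ ∝ T², so a₂ = a₁ (T₂/T₁)^(2/3).
T₂/T₁ = 16.45, (T₂/T₁)^(2/3) = 6.469.
a₂ = 7038 × 6.469 = 45530 km.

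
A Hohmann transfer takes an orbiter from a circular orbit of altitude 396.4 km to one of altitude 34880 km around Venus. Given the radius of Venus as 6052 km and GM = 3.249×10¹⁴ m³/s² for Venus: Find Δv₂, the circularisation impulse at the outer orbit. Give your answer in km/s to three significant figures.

Δv ≈ 1.35 km/s

r₁ = 6052 + 396.4 = 6448.4 km = 6.4484×10⁶ m.
r₂ = 6052 + 34880 = 40932 km = 4.0932×10⁷ m.
Transfer ellipse a_t = (r₁ + r₂)/2 = 2.369×10⁷ m.
At r₁: circular v_c1 = √(μ/r₁) = 7098 m/s; transfer-periapsis v_p = √[μ(2/r₁ − 1/a_t)] = 9330 m/s.
At r₂: circular v_c2 = √(μ/r₂) = 2817 m/s; transfer-apoapsis v_a = √[μ(2/r₂ − 1/a_t)] = 1470 m/s.
Δv₂ = v_c2 − v_a = 1347 m/s.
= 1.347 km/s.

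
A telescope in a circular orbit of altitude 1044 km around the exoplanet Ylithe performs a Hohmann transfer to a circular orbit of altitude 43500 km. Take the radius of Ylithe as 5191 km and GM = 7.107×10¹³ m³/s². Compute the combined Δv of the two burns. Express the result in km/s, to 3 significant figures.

r₁ = 5191 + 1044 = 6235.0 km = 6.2350×10⁶ m.
r₂ = 5191 + 43500 = 48691 km = 4.8691×10⁷ m.
Transfer ellipse a_t = (r₁ + r₂)/2 = 2.746×10⁷ m.
At r₁: circular v_c1 = √(μ/r₁) = 3376 m/s; transfer-periapsis v_p = √[μ(2/r₁ − 1/a_t)] = 4495 m/s.
Δv₁ = v_p − v_c1 = 1119 m/s.
At r₂: circular v_c2 = √(μ/r₂) = 1208 m/s; transfer-apoapsis v_a = √[μ(2/r₂ − 1/a_t)] = 575.7 m/s.
Δv₂ = v_c2 − v_a = 632.5 m/s.
Total Δv = Δv₁ + Δv₂ = 1752 m/s = 1.752 km/s.

Δv_total ≈ 1.75 km/s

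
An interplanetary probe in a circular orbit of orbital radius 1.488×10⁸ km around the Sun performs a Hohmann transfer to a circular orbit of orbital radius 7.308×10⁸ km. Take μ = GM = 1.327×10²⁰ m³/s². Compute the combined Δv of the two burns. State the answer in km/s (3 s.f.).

r₁ = 1.488×10⁸ km = 1.488×10¹¹ m.
r₂ = 7.308×10⁸ km = 7.308×10¹¹ m.
Transfer ellipse a_t = (r₁ + r₂)/2 = 4.398×10¹¹ m.
At r₁: circular v_c1 = √(μ/r₁) = 29860 m/s; transfer-perihelion v_p = √[μ(2/r₁ − 1/a_t)] = 38500 m/s.
Δv₁ = v_p − v_c1 = 8632 m/s.
At r₂: circular v_c2 = √(μ/r₂) = 13480 m/s; transfer-aphelion v_a = √[μ(2/r₂ − 1/a_t)] = 7838 m/s.
Δv₂ = v_c2 − v_a = 5637 m/s.
Total Δv = Δv₁ + Δv₂ = 14270 m/s = 14.27 km/s.

Δv_total ≈ 14.3 km/s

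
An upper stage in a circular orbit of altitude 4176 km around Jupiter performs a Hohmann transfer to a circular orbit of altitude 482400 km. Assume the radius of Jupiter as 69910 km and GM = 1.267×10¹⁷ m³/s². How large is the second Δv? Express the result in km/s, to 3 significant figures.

r₁ = 69910 + 4176 = 74086 km = 7.4086×10⁷ m.
r₂ = 69910 + 482400 = 552310 km = 5.5231×10⁸ m.
Transfer ellipse a_t = (r₁ + r₂)/2 = 3.132×10⁸ m.
At r₁: circular v_c1 = √(μ/r₁) = 41350 m/s; transfer-perijove v_p = √[μ(2/r₁ − 1/a_t)] = 54920 m/s.
At r₂: circular v_c2 = √(μ/r₂) = 15150 m/s; transfer-apojove v_a = √[μ(2/r₂ − 1/a_t)] = 7366 m/s.
Δv₂ = v_c2 − v_a = 7780 m/s.
= 7.780 km/s.

Δv ≈ 7.78 km/s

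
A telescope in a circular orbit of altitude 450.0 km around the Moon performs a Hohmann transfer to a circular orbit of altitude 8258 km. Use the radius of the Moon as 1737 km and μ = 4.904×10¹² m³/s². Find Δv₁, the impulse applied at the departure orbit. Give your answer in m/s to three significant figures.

r₁ = 1737 + 450.0 = 2187.0 km = 2.1870×10⁶ m.
r₂ = 1737 + 8258 = 9995.0 km = 9.9950×10⁶ m.
Transfer ellipse a_t = (r₁ + r₂)/2 = 6.091×10⁶ m.
At r₁: circular v_c1 = √(μ/r₁) = 1497 m/s; transfer-perilune v_p = √[μ(2/r₁ − 1/a_t)] = 1918 m/s.
Δv₁ = v_p − v_c1 = 420.8 m/s.

Δv ≈ 421 m/s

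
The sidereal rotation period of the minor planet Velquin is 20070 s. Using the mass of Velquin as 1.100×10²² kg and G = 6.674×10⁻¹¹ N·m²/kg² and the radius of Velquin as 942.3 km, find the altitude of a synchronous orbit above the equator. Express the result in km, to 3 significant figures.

μ = GM = 6.674×10⁻¹¹ × 1.100×10²² = 7.341×10¹¹ m³/s².
A synchronous orbit has period T, so by Kepler's third law a = (μT²/4π²)^(1/3).
μT²/4π² = 7.341×10¹¹ × (2.007×10⁴)² / 39.48 = 7.491×10¹⁸ m³.
a = 1.957×10⁶ m = 1956.6 km.
Altitude h = a − R = 1956.6 − 942.3 = 1014.3 km.

h_sync ≈ 1010 km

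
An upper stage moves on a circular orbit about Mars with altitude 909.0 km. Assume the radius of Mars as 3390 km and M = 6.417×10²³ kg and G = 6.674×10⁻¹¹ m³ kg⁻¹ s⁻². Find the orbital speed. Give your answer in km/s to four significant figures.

v ≈ 3.156 km/s

μ = GM = 6.674×10⁻¹¹ × 6.417×10²³ = 4.283×10¹³ m³/s².
r = 3390 + 909.0 = 4299.0 km = 4.2990×10⁶ m.
For a circular orbit v = √(μ/r) = √(4.283×10¹³ / 4.299×10⁶) = √(9.962×10⁶) = 3156 m/s.
That is 3.156 km/s.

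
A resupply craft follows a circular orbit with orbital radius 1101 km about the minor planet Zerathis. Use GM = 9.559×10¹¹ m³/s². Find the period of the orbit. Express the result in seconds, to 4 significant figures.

T ≈ 7424 seconds

r = 1101 km = 1.101×10⁶ m.
Kepler's third law: T = 2π√(r³/μ) = 2π√((1.101×10⁶)³ / 9.559×10¹¹).
r³/μ = 1.396×10⁶ s², so T = 2π × 1.182×10³ = 7.424×10³ s.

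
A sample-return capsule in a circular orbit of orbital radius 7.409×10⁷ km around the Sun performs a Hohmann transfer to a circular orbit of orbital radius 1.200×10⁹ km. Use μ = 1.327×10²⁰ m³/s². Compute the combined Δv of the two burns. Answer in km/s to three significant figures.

r₁ = 7.409×10⁷ km = 7.409×10¹⁰ m.
r₂ = 1.200×10⁹ km = 1.200×10¹² m.
Transfer ellipse a_t = (r₁ + r₂)/2 = 6.370×10¹¹ m.
At r₁: circular v_c1 = √(μ/r₁) = 42320 m/s; transfer-perihelion v_p = √[μ(2/r₁ − 1/a_t)] = 58080 m/s.
Δv₁ = v_p − v_c1 = 15760 m/s.
At r₂: circular v_c2 = √(μ/r₂) = 10520 m/s; transfer-aphelion v_a = √[μ(2/r₂ − 1/a_t)] = 3586 m/s.
Δv₂ = v_c2 − v_a = 6930 m/s.
Total Δv = Δv₁ + Δv₂ = 22690 m/s = 22.69 km/s.

Δv_total ≈ 22.7 km/s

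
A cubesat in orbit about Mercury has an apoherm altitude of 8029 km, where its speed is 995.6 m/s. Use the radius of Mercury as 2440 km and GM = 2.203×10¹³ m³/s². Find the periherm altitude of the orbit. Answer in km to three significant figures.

periherm altitude ≈ 785 km

r_a = 2440 + 8029 = 10469 km = 1.047×10⁷ m.
Specific energy ε = v²/2 − μ/r = -1.609×10⁶ J/kg, so a = −μ/(2ε) = 6.847×10⁶ m.
The apsides satisfy r_p + r_a = 2a, so the periherm radius is 2a − r_a = 3.225×10⁶ m = 3225.3 km.
Periherm altitude = 3225.3 − 2440 = 785.30 km.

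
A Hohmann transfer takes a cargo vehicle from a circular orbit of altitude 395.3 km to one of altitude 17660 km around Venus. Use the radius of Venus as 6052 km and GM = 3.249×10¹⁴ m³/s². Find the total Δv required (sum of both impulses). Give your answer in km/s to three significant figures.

r₁ = 6052 + 395.3 = 6447.3 km = 6.4473×10⁶ m.
r₂ = 6052 + 17660 = 23712 km = 2.3712×10⁷ m.
Transfer ellipse a_t = (r₁ + r₂)/2 = 1.508×10⁷ m.
At r₁: circular v_c1 = √(μ/r₁) = 7099 m/s; transfer-periapsis v_p = √[μ(2/r₁ − 1/a_t)] = 8902 m/s.
Δv₁ = v_p − v_c1 = 1803 m/s.
At r₂: circular v_c2 = √(μ/r₂) = 3702 m/s; transfer-apoapsis v_a = √[μ(2/r₂ − 1/a_t)] = 2420 m/s.
Δv₂ = v_c2 − v_a = 1281 m/s.
Total Δv = Δv₁ + Δv₂ = 3084 m/s = 3.084 km/s.

Δv_total ≈ 3.08 km/s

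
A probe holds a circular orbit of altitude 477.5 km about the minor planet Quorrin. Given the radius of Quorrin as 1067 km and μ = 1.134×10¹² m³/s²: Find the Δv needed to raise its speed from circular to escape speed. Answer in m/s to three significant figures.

Δv ≈ 355 m/s

r = 1067 + 477.5 = 1544.5 km = 1.5445×10⁶ m.
Circular speed v_c = √(μ/r) = 856.9 m/s.
Escape speed v_esc = √(2μ/r) = √2 × v_c = 1212 m/s.
Δv = v_esc − v_c = 354.9 m/s.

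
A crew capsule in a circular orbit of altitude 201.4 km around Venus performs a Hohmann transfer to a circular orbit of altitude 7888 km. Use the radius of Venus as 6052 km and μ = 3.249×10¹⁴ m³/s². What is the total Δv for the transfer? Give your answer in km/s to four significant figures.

r₁ = 6052 + 201.4 = 6253.4 km = 6.2534×10⁶ m.
r₂ = 6052 + 7888 = 13940 km = 1.3940×10⁷ m.
Transfer ellipse a_t = (r₁ + r₂)/2 = 1.010×10⁷ m.
At r₁: circular v_c1 = √(μ/r₁) = 7208 m/s; transfer-periapsis v_p = √[μ(2/r₁ − 1/a_t)] = 8470 m/s.
Δv₁ = v_p − v_c1 = 1261 m/s.
At r₂: circular v_c2 = √(μ/r₂) = 4828 m/s; transfer-apoapsis v_a = √[μ(2/r₂ − 1/a_t)] = 3799 m/s.
Δv₂ = v_c2 − v_a = 1028 m/s.
Total Δv = Δv₁ + Δv₂ = 2290 m/s = 2.290 km/s.

Δv_total ≈ 2.290 km/s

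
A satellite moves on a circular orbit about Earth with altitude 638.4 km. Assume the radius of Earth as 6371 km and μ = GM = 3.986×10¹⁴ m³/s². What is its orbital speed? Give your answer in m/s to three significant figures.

v ≈ 7540 m/s

r = 6371 + 638.4 = 7009.4 km = 7.0094×10⁶ m.
For a circular orbit v = √(μ/r) = √(3.986×10¹⁴ / 7.009×10⁶) = √(5.687×10⁷) = 7541 m/s.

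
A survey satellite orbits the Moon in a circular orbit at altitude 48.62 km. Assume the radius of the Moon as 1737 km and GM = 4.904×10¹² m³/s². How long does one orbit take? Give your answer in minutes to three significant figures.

r = 1737 + 48.62 = 1785.6 km = 1.7856×10⁶ m.
Kepler's third law: T = 2π√(r³/μ) = 2π√((1.786×10⁶)³ / 4.904×10¹²).
r³/μ = 1.161×10⁶ s², so T = 2π × 1.077×10³ = 6.770×10³ s.
Converting: 6.770×10³ s ÷ 60.00 = 112.8 minutes.

T ≈ 113 minutes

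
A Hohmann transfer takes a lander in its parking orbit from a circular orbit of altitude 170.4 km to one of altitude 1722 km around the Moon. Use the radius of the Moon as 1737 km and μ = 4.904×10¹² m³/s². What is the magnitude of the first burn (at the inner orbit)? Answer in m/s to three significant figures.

r₁ = 1737 + 170.4 = 1907.4 km = 1.9074×10⁶ m.
r₂ = 1737 + 1722 = 3459.0 km = 3.4590×10⁶ m.
Transfer ellipse a_t = (r₁ + r₂)/2 = 2.683×10⁶ m.
At r₁: circular v_c1 = √(μ/r₁) = 1603 m/s; transfer-perilune v_p = √[μ(2/r₁ − 1/a_t)] = 1821 m/s.
Δv₁ = v_p − v_c1 = 217.1 m/s.

Δv ≈ 217 m/s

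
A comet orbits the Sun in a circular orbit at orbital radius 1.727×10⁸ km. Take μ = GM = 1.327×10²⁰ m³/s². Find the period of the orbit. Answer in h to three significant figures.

T ≈ 10900 h

r = 1.727×10⁸ km = 1.727×10¹¹ m.
Kepler's third law: T = 2π√(r³/μ) = 2π√((1.727×10¹¹)³ / 1.327×10²⁰).
r³/μ = 3.882×10¹³ s², so T = 2π × 6.230×10⁶ = 3.915×10⁷ s.
Converting: 3.915×10⁷ s ÷ 3600 = 10870 h.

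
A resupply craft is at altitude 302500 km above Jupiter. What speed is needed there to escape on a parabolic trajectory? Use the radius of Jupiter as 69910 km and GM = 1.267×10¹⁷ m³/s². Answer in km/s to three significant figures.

r = 69910 + 302500 = 372410 km = 3.7241×10⁸ m.
Escape speed v_esc = √(2μ/r) = √(2 × 1.267×10¹⁷ / 3.724×10⁸) = √(6.804×10⁸) = 26090 m/s.
= 26.09 km/s.

v_esc ≈ 26.1 km/s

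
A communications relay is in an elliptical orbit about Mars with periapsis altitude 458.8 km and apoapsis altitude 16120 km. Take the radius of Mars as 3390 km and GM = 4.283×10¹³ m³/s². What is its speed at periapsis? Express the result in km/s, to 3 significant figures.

r_p = 3390 + 458.8 = 3848.8 km = 3.8488×10⁶ m.
r_a = 3390 + 16120 = 19510 km = 1.9510×10⁷ m.
Semi-major axis a = (r_p + r_a)/2 = 11679 km = 1.168×10⁷ m.
Vis-viva: v² = μ(2/r − 1/a) = 4.283×10¹³ × (5.196×10⁻⁷ − 8.562×10⁻⁸) = 1.859×10⁷ m²/s².
v = 4312 m/s = 4.312 km/s.

v ≈ 4.31 km/s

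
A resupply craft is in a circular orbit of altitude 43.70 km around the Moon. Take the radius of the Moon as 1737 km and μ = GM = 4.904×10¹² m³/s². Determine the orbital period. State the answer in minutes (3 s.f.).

T ≈ 112 minutes

r = 1737 + 43.70 = 1780.7 km = 1.7807×10⁶ m.
Kepler's third law: T = 2π√(r³/μ) = 2π√((1.781×10⁶)³ / 4.904×10¹²).
r³/μ = 1.151×10⁶ s², so T = 2π × 1.073×10³ = 6.742×10³ s.
Converting: 6.742×10³ s ÷ 60.00 = 112.4 minutes.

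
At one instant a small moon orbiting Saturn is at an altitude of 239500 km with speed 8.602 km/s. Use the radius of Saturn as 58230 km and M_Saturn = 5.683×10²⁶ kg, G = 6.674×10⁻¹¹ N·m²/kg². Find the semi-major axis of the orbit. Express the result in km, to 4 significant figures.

μ = GM = 6.674×10⁻¹¹ × 5.683×10²⁶ = 3.793×10¹⁶ m³/s².
r = 58230 + 239500 = 2.9773×10⁵ km = 2.977×10⁸ m.
Vis-viva rearranged: 1/a = 2/r − v²/μ = 6.717×10⁻⁹ − 1.951×10⁻⁹ = 4.767×10⁻⁹ m⁻¹.
a = 2.098×10⁸ m = 2.0979×10⁵ km.

a ≈ 2.098×10⁵ km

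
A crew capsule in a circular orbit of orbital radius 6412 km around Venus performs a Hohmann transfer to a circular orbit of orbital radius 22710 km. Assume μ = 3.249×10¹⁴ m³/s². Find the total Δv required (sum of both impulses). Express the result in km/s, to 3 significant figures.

r₁ = 6412 km = 6.412×10⁶ m.
r₂ = 22710 km = 2.271×10⁷ m.
Transfer ellipse a_t = (r₁ + r₂)/2 = 1.456×10⁷ m.
At r₁: circular v_c1 = √(μ/r₁) = 7118 m/s; transfer-periapsis v_p = √[μ(2/r₁ − 1/a_t)] = 8890 m/s.
Δv₁ = v_p − v_c1 = 1771 m/s.
At r₂: circular v_c2 = √(μ/r₂) = 3782 m/s; transfer-apoapsis v_a = √[μ(2/r₂ − 1/a_t)] = 2510 m/s.
Δv₂ = v_c2 − v_a = 1272 m/s.
Total Δv = Δv₁ + Δv₂ = 3044 m/s = 3.044 km/s.

Δv_total ≈ 3.04 km/s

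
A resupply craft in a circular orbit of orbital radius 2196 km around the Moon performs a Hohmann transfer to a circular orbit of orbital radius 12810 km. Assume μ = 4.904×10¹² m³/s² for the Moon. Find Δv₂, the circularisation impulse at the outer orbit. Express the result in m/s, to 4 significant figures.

Δv ≈ 284.0 m/s

r₁ = 2196 km = 2.196×10⁶ m.
r₂ = 12810 km = 1.281×10⁷ m.
Transfer ellipse a_t = (r₁ + r₂)/2 = 7.503×10⁶ m.
At r₁: circular v_c1 = √(μ/r₁) = 1494 m/s; transfer-perilune v_p = √[μ(2/r₁ − 1/a_t)] = 1953 m/s.
At r₂: circular v_c2 = √(μ/r₂) = 618.7 m/s; transfer-apolune v_a = √[μ(2/r₂ − 1/a_t)] = 334.7 m/s.
Δv₂ = v_c2 − v_a = 284.0 m/s.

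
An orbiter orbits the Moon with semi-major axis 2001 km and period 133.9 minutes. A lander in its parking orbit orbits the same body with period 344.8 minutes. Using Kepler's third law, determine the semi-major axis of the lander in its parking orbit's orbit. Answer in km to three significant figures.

a₂ ≈ 3760 km

Kepler's third law: a³ ∝ T², so a₂ = a₁ (T₂/T₁)^(2/3).
T₂/T₁ = 2.575, (T₂/T₁)^(2/3) = 1.879.
a₂ = 2001 × 1.879 = 3759 km.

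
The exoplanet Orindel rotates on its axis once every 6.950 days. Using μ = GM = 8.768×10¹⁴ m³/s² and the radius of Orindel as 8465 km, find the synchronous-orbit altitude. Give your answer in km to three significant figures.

h_sync ≈ 1.92×10⁵ km

T = 6.950 days = 6.005×10⁵ s.
A synchronous orbit has period T, so by Kepler's third law a = (μT²/4π²)^(1/3).
μT²/4π² = 8.768×10¹⁴ × (6.005×10⁵)² / 39.48 = 8.008×10²⁴ m³.
a = 2.001×10⁸ m = 2.0007×10⁵ km.
Altitude h = a − R = 2.0007×10⁵ − 8465 = 1.9160×10⁵ km.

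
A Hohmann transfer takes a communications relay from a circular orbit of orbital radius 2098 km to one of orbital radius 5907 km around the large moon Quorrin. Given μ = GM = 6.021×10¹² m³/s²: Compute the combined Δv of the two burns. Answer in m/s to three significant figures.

Δv_total ≈ 643 m/s

r₁ = 2098 km = 2.098×10⁶ m.
r₂ = 5907 km = 5.907×10⁶ m.
Transfer ellipse a_t = (r₁ + r₂)/2 = 4.002×10⁶ m.
At r₁: circular v_c1 = √(μ/r₁) = 1694 m/s; transfer-periapsis v_p = √[μ(2/r₁ − 1/a_t)] = 2058 m/s.
Δv₁ = v_p − v_c1 = 363.9 m/s.
At r₂: circular v_c2 = √(μ/r₂) = 1010 m/s; transfer-apoapsis v_a = √[μ(2/r₂ − 1/a_t)] = 731.0 m/s.
Δv₂ = v_c2 − v_a = 278.7 m/s.
Total Δv = Δv₁ + Δv₂ = 642.6 m/s.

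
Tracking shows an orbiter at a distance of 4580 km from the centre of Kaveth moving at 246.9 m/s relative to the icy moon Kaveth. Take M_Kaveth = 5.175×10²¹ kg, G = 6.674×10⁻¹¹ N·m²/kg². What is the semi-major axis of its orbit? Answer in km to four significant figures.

a ≈ 3843 km

μ = GM = 6.674×10⁻¹¹ × 5.175×10²¹ = 3.454×10¹¹ m³/s².
r = 4.580×10⁶ m.
Specific orbital energy ε = v²/2 − μ/r = (246.9)²/2 − 3.454×10¹¹/4.580×10⁶ = -4.493×10⁴ J/kg.
Since ε = −μ/(2a), a = −μ/(2ε) = 3.843×10⁶ m = 3843.5 km.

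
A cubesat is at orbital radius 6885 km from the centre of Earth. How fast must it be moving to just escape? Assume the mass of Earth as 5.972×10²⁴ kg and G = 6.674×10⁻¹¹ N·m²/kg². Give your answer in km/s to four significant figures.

μ = GM = 6.674×10⁻¹¹ × 5.972×10²⁴ = 3.986×10¹⁴ m³/s².
r = 6885 km = 6.885×10⁶ m.
Escape speed v_esc = √(2μ/r) = √(2 × 3.986×10¹⁴ / 6.885×10⁶) = √(1.158×10⁸) = 10760 m/s.
= 10.76 km/s.

v_esc ≈ 10.76 km/s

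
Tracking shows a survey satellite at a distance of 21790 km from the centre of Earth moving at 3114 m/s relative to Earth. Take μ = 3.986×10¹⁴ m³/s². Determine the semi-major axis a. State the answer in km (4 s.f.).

r = 2.179×10⁷ m.
Specific orbital energy ε = v²/2 − μ/r = (3114)²/2 − 3.986×10¹⁴/2.179×10⁷ = -1.344×10⁷ J/kg.
Since ε = −μ/(2a), a = −μ/(2ε) = 1.482×10⁷ m = 14824 km.

a ≈ 14820 km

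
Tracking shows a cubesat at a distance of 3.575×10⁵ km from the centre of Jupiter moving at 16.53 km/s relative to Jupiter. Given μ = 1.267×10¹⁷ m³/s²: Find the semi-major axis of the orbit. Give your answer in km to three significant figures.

r = 3.575×10⁸ m.
Specific orbital energy ε = v²/2 − μ/r = (16530)²/2 − 1.267×10¹⁷/3.575×10⁸ = -2.178×10⁸ J/kg.
Since ε = −μ/(2a), a = −μ/(2ε) = 2.909×10⁸ m = 2.9088×10⁵ km.

a ≈ 2.91×10⁵ km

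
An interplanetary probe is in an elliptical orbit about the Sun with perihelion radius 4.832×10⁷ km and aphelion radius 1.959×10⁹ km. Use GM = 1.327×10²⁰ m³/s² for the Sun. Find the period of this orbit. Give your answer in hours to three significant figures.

T ≈ 152000 hours

Semi-major axis a = (r_p + r_a)/2 = (4.8320×10⁷ + 1.9590×10⁹)/2 = 1.0037×10⁹ km = 1.004×10¹² m.
By Kepler's third law T = 2π√(a³/μ) = 2π × 8.729×10⁷ = 5.484×10⁸ s.
= 1.523×10⁵ hours.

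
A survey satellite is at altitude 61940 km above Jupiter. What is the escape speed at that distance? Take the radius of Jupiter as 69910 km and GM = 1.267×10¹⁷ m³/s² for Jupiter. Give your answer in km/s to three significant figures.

v_esc ≈ 43.8 km/s

r = 69910 + 61940 = 131850 km = 1.3185×10⁸ m.
Escape speed v_esc = √(2μ/r) = √(2 × 1.267×10¹⁷ / 1.318×10⁸) = √(1.922×10⁹) = 43840 m/s.
= 43.84 km/s.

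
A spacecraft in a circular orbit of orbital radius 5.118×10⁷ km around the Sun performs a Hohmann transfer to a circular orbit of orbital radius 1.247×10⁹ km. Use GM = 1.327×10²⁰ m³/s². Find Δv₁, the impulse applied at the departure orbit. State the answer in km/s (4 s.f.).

r₁ = 5.118×10⁷ km = 5.118×10¹⁰ m.
r₂ = 1.247×10⁹ km = 1.247×10¹² m.
Transfer ellipse a_t = (r₁ + r₂)/2 = 6.491×10¹¹ m.
At r₁: circular v_c1 = √(μ/r₁) = 50920 m/s; transfer-perihelion v_p = √[μ(2/r₁ − 1/a_t)] = 70580 m/s.
Δv₁ = v_p − v_c1 = 19660 m/s.
= 19.66 km/s.

Δv ≈ 19.66 km/s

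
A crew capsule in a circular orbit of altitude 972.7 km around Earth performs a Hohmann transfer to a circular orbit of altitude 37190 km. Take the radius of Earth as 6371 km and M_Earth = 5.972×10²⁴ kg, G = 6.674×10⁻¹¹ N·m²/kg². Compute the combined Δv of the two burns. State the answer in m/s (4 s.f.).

μ = GM = 6.674×10⁻¹¹ × 5.972×10²⁴ = 3.986×10¹⁴ m³/s².
r₁ = 6371 + 972.7 = 7343.7 km = 7.3437×10⁶ m.
r₂ = 6371 + 37190 = 43561 km = 4.3561×10⁷ m.
Transfer ellipse a_t = (r₁ + r₂)/2 = 2.545×10⁷ m.
At r₁: circular v_c1 = √(μ/r₁) = 7367 m/s; transfer-perigee v_p = √[μ(2/r₁ − 1/a_t)] = 9638 m/s.
Δv₁ = v_p − v_c1 = 2271 m/s.
At r₂: circular v_c2 = √(μ/r₂) = 3025 m/s; transfer-apogee v_a = √[μ(2/r₂ − 1/a_t)] = 1625 m/s.
Δv₂ = v_c2 − v_a = 1400 m/s.
Total Δv = Δv₁ + Δv₂ = 3671 m/s.

Δv_total ≈ 3671 m/s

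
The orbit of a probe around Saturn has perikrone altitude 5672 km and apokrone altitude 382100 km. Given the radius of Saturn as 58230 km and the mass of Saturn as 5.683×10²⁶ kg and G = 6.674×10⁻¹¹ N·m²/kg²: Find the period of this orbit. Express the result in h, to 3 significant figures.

T ≈ 35.9 h

μ = GM = 6.674×10⁻¹¹ × 5.683×10²⁶ = 3.793×10¹⁶ m³/s².
r_p = 58230 + 5672 = 63902 km = 6.3902×10⁷ m.
r_a = 58230 + 382100 = 440330 km = 4.4033×10⁸ m.
Semi-major axis a = (r_p + r_a)/2 = (63902 + 4.4033×10⁵)/2 = 2.5212×10⁵ km = 2.521×10⁸ m.
By Kepler's third law T = 2π√(a³/μ) = 2π × 2.056×10⁴ = 1.292×10⁵ s.
= 35.88 h.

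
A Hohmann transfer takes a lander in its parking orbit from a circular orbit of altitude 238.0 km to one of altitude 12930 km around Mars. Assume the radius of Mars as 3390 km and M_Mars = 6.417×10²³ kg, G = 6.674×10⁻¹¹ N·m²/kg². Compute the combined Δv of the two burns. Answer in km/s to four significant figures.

Δv_total ≈ 1.602 km/s

μ = GM = 6.674×10⁻¹¹ × 6.417×10²³ = 4.283×10¹³ m³/s².
r₁ = 3390 + 238.0 = 3628.0 km = 3.6280×10⁶ m.
r₂ = 3390 + 12930 = 16320 km = 1.6320×10⁷ m.
Transfer ellipse a_t = (r₁ + r₂)/2 = 9.974×10⁶ m.
At r₁: circular v_c1 = √(μ/r₁) = 3436 m/s; transfer-periapsis v_p = √[μ(2/r₁ − 1/a_t)] = 4395 m/s.
Δv₁ = v_p − v_c1 = 959.1 m/s.
At r₂: circular v_c2 = √(μ/r₂) = 1620 m/s; transfer-apoapsis v_a = √[μ(2/r₂ − 1/a_t)] = 977.0 m/s.
Δv₂ = v_c2 − v_a = 642.9 m/s.
Total Δv = Δv₁ + Δv₂ = 1602 m/s = 1.602 km/s.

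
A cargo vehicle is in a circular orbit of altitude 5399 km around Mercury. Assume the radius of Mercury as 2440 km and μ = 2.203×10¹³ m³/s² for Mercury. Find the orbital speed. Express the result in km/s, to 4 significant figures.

v ≈ 1.676 km/s

r = 2440 + 5399 = 7839.0 km = 7.8390×10⁶ m.
For a circular orbit v = √(μ/r) = √(2.203×10¹³ / 7.839×10⁶) = √(2.810×10⁶) = 1676 m/s.
That is 1.676 km/s.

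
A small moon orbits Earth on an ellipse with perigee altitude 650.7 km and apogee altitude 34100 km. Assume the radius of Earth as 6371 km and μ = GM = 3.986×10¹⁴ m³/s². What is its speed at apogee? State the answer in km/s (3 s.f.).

v ≈ 1.71 km/s

r_p = 6371 + 650.7 = 7021.7 km = 7.0217×10⁶ m.
r_a = 6371 + 34100 = 40471 km = 4.0471×10⁷ m.
Semi-major axis a = (r_p + r_a)/2 = 23746 km = 2.375×10⁷ m.
Vis-viva: v² = μ(2/r − 1/a) = 3.986×10¹⁴ × (4.942×10⁻⁸ − 4.211×10⁻⁸) = 2.912×10⁶ m²/s².
v = 1707 m/s = 1.707 km/s.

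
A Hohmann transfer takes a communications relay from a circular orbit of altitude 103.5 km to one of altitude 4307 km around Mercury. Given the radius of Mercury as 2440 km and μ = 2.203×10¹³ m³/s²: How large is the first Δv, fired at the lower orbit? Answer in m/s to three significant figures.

r₁ = 2440 + 103.5 = 2543.5 km = 2.5435×10⁶ m.
r₂ = 2440 + 4307 = 6747.0 km = 6.7470×10⁶ m.
Transfer ellipse a_t = (r₁ + r₂)/2 = 4.645×10⁶ m.
At r₁: circular v_c1 = √(μ/r₁) = 2943 m/s; transfer-periherm v_p = √[μ(2/r₁ − 1/a_t)] = 3547 m/s.
Δv₁ = v_p − v_c1 = 603.8 m/s.

Δv ≈ 604 m/s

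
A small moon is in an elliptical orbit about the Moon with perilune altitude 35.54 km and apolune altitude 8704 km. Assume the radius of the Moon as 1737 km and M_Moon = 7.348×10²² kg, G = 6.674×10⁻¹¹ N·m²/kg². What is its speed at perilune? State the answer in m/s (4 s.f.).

v ≈ 2175 m/s

μ = GM = 6.674×10⁻¹¹ × 7.348×10²² = 4.904×10¹² m³/s².
r_p = 1737 + 35.54 = 1772.5 km = 1.7725×10⁶ m.
r_a = 1737 + 8704 = 10441 km = 1.0441×10⁷ m.
Semi-major axis a = (r_p + r_a)/2 = 6106.8 km = 6.107×10⁶ m.
Vis-viva: v² = μ(2/r − 1/a) = 4.904×10¹² × (1.128×10⁻⁶ − 1.638×10⁻⁷) = 4.730×10⁶ m²/s².
v = 2175 m/s.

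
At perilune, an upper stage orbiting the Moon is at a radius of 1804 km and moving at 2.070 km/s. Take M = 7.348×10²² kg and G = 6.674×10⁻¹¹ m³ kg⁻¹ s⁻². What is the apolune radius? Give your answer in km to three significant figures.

μ = GM = 6.674×10⁻¹¹ × 7.348×10²² = 4.904×10¹² m³/s².
r_p = 1.804×10⁶ m.
Specific energy ε = v²/2 − μ/r = -5.760×10⁵ J/kg, so a = −μ/(2ε) = 4.257×10⁶ m.
The apsides satisfy r_p + r_a = 2a, so the apolune radius is 2a − r_p = 6.710×10⁶ m = 6710.2 km.

apolune radius ≈ 6710 km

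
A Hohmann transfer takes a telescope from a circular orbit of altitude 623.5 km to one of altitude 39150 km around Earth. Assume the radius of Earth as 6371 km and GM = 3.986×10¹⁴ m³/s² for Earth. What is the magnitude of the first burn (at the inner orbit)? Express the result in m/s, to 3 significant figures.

r₁ = 6371 + 623.5 = 6994.5 km = 6.9945×10⁶ m.
r₂ = 6371 + 39150 = 45521 km = 4.5521×10⁷ m.
Transfer ellipse a_t = (r₁ + r₂)/2 = 2.626×10⁷ m.
At r₁: circular v_c1 = √(μ/r₁) = 7549 m/s; transfer-perigee v_p = √[μ(2/r₁ − 1/a_t)] = 9940 m/s.
Δv₁ = v_p − v_c1 = 2391 m/s.

Δv ≈ 2390 m/s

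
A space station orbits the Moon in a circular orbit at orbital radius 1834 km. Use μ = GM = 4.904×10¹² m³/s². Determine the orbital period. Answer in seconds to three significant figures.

r = 1834 km = 1.834×10⁶ m.
Kepler's third law: T = 2π√(r³/μ) = 2π√((1.834×10⁶)³ / 4.904×10¹²).
r³/μ = 1.258×10⁶ s², so T = 2π × 1.122×10³ = 7.047×10³ s.

T ≈ 7050 seconds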